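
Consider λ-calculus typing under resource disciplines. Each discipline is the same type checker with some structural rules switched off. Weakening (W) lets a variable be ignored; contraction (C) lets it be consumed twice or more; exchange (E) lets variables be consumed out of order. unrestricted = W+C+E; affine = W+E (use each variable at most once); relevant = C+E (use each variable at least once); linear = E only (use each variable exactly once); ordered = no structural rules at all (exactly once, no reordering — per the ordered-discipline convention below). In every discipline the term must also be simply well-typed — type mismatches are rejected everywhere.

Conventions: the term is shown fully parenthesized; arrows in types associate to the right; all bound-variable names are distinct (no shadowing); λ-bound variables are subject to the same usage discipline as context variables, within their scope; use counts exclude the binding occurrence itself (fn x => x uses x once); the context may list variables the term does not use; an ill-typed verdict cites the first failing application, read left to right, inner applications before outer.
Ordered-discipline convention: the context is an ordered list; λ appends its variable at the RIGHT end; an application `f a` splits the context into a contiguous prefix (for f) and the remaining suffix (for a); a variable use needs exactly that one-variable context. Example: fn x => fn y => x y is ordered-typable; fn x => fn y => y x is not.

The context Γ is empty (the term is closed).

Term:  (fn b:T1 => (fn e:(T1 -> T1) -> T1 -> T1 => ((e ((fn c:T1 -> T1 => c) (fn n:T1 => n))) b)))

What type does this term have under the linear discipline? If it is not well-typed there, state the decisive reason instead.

term : T1 -> ((T1 -> T1) -> T1 -> T1) -> T1
counts: b (bound)=1, e (bound)=1, c (bound)=1, n (bound)=1
use order (left to right): e, c, n, b
typing: well-typed — term : T1 -> ((T1 -> T1) -> T1 -> T1) -> T1
summary: ordered ✗; linear ✓; affine ✓; relevant ✓; unrestricted ✓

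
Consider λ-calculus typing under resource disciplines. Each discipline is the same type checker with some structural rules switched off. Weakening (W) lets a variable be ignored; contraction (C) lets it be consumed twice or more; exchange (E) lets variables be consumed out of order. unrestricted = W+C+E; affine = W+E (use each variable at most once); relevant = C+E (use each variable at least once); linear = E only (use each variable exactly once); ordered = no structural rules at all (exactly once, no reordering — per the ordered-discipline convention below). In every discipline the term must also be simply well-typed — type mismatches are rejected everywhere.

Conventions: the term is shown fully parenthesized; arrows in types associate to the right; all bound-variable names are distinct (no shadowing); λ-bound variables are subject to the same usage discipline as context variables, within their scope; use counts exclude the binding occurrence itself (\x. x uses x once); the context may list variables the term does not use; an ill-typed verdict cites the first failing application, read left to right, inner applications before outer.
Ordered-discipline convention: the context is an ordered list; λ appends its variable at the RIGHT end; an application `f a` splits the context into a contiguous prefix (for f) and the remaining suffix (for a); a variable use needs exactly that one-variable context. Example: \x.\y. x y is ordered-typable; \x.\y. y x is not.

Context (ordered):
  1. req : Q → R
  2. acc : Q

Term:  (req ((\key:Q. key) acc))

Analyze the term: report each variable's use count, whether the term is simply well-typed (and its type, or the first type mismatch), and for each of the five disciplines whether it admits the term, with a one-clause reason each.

usage: req: 1×, acc: 1×, key (bound): 1×
uses in reading order: req, key, acc
typing: ✓ — R
ordered: ✓, req, acc, key once each; derivable with no W/C/E
linear: ✓, exactly-once usage across req, acc, key
affine: ✓, at most one use each (req, acc, key)
relevant: ✓, req, acc, key: all used, weakening unneeded
unrestricted: ✓, simply typable at R; W, C, E all held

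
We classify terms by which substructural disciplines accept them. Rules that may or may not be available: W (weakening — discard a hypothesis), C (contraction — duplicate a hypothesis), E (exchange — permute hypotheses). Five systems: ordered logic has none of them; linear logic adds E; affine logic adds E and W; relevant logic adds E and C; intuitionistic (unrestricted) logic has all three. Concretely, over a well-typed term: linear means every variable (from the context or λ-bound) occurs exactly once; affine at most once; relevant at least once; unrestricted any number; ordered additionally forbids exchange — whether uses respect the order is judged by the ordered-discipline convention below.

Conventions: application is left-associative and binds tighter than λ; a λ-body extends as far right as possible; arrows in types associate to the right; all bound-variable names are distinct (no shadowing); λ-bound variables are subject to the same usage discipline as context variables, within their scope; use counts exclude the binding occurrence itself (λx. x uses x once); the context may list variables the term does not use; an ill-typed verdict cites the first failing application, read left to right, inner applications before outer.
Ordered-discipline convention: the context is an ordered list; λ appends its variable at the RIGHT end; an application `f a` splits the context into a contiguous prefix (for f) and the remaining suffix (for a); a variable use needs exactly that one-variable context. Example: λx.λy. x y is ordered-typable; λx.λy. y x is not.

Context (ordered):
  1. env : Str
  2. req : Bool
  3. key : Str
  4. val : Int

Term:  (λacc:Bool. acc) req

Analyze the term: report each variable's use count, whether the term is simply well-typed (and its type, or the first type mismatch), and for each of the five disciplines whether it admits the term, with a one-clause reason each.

counts: env=0, req=1, key=0, val=0, acc (λ-bound)=1
order of uses: acc, req
typing: ✓ — Bool
ordered: ✗, unused: env, key, val — weakening required
linear: ✗, unused: env, key, val — weakening required
affine: ✓, none of env, req, key, val, acc used more than once
relevant: ✗, unused: env, key, val — weakening required
unrestricted: ✓, typability at Bool is all that's needed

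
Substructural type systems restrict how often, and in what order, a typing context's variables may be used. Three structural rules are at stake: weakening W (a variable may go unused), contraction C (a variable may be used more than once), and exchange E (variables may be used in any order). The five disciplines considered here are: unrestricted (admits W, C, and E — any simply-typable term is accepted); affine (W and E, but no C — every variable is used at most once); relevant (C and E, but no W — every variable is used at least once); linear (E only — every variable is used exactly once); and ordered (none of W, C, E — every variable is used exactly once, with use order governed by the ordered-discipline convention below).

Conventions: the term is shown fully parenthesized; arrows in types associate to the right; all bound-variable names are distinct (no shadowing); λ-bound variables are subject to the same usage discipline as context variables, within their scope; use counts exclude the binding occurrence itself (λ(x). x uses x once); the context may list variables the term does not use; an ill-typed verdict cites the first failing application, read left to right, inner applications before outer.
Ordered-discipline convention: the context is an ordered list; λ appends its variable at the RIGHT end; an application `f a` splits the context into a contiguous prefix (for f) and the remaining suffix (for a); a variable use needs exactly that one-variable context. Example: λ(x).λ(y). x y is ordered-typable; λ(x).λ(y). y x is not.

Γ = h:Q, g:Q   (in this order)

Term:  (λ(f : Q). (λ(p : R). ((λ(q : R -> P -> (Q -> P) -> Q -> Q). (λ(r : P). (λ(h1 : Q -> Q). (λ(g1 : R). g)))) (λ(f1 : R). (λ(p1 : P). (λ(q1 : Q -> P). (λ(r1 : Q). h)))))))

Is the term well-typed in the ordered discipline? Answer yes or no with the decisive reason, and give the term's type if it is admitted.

no — needs weakening: f, p, q, r, h1, g1, f1, p1, q1, r1 unused
variable uses: h: 1×, g: 1×, f (bound): 0×, p (bound): 0×, q (bound): 0×, r (bound): 0×, h1 (bound): 0×, g1 (bound): 0×, f1 (bound): 0×, p1 (bound): 0×, q1 (bound): 0×, r1 (bound): 0×
use order (left to right): g, h
typing: well-typed at Q -> R -> P -> (Q -> Q) -> R -> Q
all disciplines: ordered ✗ | linear ✗ | affine ✓ | relevant ✗ | unrestricted ✓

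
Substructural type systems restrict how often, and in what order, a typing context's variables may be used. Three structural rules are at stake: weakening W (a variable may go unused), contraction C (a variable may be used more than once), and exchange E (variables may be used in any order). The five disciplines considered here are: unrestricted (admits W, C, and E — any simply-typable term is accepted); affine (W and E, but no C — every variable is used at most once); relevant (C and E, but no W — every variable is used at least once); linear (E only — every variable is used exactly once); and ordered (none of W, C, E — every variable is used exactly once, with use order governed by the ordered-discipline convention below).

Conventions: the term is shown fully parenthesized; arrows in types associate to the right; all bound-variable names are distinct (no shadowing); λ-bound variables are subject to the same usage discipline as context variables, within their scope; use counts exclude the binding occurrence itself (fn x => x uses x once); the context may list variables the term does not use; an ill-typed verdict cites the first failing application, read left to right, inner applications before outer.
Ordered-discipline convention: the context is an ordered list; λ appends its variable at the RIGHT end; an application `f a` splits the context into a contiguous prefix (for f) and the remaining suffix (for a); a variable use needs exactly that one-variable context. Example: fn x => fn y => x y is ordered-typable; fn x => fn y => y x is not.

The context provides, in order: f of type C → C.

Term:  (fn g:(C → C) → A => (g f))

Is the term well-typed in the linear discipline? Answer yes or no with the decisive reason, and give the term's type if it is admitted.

yes — each of f, g used exactly once; term : ((C → C) → A) → A
use counts: f: 1×; g [bound]: 1×
left-to-right use order: g, f
typing: the term checks, with type ((C → C) → A) → A
per-discipline verdicts: ordered ✗; linear ✓; affine ✓; relevant ✓; unrestricted ✓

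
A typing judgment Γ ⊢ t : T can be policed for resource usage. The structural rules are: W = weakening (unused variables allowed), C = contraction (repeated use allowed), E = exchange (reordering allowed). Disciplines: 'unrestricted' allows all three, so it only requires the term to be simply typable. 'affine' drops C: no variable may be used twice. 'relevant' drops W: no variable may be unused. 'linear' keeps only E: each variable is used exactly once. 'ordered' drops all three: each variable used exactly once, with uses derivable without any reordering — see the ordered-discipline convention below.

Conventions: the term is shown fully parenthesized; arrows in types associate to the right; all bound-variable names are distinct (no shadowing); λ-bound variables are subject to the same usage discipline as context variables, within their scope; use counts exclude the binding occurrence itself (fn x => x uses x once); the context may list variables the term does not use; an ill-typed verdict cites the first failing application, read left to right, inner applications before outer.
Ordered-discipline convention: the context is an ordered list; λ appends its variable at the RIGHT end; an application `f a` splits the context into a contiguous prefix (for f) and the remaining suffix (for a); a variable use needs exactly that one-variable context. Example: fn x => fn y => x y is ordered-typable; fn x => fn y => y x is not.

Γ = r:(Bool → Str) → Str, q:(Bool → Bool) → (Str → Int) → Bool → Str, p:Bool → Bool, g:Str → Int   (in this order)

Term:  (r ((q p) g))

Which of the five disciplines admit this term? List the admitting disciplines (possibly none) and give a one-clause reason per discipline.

accepted by: ordered, linear, affine, relevant, unrestricted
use counts: r ×1; q ×1; p ×1; g ×1
uses in reading order: r, q, p, g
typing: the term checks, with type Str
ordered ✓ (r, q, p, g: once each, no exchange needed)
linear ✓ (exactly-once usage across r, q, p, g)
affine ✓ (no duplicate uses among r, q, p, g)
relevant ✓ (at least one use each (r, q, p, g))
unrestricted ✓ (typability at Str is all that's needed)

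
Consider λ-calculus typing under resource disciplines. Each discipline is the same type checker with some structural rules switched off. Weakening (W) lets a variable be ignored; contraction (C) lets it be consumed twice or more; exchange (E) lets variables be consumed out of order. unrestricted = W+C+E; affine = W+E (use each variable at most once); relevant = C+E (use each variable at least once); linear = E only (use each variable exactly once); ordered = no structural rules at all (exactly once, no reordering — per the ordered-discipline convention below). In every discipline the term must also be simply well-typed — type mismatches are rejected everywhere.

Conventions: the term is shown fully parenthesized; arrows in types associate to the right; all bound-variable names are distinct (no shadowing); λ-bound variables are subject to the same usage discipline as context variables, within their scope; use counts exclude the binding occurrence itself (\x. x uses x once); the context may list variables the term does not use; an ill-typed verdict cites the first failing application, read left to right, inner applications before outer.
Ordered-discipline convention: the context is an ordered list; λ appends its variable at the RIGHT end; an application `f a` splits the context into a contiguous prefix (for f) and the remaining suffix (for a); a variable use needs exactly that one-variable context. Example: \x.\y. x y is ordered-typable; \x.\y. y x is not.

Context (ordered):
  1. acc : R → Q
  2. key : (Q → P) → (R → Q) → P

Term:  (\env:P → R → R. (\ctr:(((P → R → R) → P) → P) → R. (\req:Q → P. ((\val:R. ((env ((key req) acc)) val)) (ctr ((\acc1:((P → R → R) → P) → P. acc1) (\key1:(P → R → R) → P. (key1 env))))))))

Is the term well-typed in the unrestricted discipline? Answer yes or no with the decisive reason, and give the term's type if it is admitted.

yes — typability at (P → R → R) → ((((P → R → R) → P) → P) → R) → (Q → P) → R is all that's needed; term : (P → R → R) → ((((P → R → R) → P) → P) → R) → (Q → P) → R
use counts: acc=1; key=1; env (bound)=2; ctr (bound)=1; req (bound)=1; val (bound)=1; acc1 (bound)=1; key1 (bound)=1
left-to-right use order: env, key, req, acc, val, ctr, acc1, key1, env
typing: well-typed — term : (P → R → R) → ((((P → R → R) → P) → P) → R) → (Q → P) → R
across the five disciplines: ordered ✗ | linear ✗ | affine ✗ | relevant ✓ | unrestricted ✓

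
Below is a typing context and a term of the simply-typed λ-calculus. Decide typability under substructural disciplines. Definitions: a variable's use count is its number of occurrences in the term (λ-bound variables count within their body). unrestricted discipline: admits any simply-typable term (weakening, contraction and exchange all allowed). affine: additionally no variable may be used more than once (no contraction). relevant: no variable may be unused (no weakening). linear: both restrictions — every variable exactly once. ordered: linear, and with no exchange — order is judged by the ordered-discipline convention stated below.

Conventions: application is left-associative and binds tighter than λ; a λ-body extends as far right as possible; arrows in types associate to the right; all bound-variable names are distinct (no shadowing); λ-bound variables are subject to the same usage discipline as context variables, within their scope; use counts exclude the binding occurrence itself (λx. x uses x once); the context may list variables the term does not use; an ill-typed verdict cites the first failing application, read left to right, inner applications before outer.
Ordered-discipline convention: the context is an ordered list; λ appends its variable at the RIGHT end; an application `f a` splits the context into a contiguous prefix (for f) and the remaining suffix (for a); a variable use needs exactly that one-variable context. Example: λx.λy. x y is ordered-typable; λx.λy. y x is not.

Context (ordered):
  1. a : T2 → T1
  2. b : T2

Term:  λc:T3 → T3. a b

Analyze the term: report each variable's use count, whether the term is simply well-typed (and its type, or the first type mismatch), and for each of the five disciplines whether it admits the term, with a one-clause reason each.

counts: a: 1, b: 1, c (bound): 0
uses in reading order: a, b
typing: the term checks, with type (T3 → T3) → T1
ordered: ✗ — c never used (weakening)
linear: ✗ — c never used (weakening)
affine: ✓ — none of a, b, c used more than once
relevant: ✗ — c never used (weakening)
unrestricted: ✓ — type-checks ((T3 → T3) → T1) and nothing is barred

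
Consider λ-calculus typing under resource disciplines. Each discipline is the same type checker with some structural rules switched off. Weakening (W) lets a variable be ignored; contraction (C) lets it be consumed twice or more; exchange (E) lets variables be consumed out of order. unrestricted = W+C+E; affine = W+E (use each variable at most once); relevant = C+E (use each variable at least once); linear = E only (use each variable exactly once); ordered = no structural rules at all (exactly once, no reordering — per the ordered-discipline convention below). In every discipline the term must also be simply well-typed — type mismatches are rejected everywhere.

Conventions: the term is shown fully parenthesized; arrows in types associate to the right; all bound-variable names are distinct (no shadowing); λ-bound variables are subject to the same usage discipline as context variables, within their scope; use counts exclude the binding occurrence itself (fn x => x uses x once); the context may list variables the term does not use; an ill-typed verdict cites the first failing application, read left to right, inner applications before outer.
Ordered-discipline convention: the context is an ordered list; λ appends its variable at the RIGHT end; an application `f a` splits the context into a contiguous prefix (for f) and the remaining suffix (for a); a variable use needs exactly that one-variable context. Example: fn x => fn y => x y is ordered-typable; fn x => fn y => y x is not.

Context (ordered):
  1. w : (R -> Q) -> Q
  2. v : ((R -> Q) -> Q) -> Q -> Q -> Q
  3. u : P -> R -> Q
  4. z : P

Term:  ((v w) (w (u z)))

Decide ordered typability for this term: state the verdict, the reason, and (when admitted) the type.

no — uses contraction: w ×2
use counts: w=2; v=1; u=1; z=1
uses in reading order: v, w, w, u, z
typing: ✓ — Q -> Q
per-discipline verdicts: ordered ✗; linear ✗; affine ✗; relevant ✓; unrestricted ✓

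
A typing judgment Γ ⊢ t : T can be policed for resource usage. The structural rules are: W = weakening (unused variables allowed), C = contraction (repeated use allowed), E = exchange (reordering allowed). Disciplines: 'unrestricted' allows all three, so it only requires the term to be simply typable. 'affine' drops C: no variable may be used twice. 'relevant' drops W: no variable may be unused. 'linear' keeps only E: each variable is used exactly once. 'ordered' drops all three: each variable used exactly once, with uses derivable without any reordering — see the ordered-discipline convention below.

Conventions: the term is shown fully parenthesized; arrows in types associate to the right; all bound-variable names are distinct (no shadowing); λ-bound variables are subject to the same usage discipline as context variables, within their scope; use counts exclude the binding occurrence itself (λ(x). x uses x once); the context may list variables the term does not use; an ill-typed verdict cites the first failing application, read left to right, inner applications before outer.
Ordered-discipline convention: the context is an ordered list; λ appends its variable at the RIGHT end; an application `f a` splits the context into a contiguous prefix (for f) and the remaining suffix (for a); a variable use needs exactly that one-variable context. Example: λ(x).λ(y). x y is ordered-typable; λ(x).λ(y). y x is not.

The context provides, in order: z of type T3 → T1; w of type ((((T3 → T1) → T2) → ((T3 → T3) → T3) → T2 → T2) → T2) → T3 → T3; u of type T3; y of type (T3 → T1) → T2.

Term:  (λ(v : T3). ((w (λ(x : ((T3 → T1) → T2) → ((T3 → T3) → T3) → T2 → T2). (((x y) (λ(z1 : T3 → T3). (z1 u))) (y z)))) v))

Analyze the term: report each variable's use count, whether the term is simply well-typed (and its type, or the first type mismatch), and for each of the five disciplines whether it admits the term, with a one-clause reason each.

use counts: z: 1; w: 1; u: 1; y: 2; v (bound): 1; x (bound): 1; z1 (bound): 1
left-to-right use order: w, x, y, z1, u, y, z, v
typing: well-typed — term : T3 → T3
ordered ✗ (repeated use of y ×2)
linear ✗ (repeated use of y ×2)
affine ✗ (repeated use of y ×2)
relevant ✓ (none of z, w, u, y, v, x, z1 goes unused)
unrestricted ✓ (typability at T3 → T3 is all that's needed)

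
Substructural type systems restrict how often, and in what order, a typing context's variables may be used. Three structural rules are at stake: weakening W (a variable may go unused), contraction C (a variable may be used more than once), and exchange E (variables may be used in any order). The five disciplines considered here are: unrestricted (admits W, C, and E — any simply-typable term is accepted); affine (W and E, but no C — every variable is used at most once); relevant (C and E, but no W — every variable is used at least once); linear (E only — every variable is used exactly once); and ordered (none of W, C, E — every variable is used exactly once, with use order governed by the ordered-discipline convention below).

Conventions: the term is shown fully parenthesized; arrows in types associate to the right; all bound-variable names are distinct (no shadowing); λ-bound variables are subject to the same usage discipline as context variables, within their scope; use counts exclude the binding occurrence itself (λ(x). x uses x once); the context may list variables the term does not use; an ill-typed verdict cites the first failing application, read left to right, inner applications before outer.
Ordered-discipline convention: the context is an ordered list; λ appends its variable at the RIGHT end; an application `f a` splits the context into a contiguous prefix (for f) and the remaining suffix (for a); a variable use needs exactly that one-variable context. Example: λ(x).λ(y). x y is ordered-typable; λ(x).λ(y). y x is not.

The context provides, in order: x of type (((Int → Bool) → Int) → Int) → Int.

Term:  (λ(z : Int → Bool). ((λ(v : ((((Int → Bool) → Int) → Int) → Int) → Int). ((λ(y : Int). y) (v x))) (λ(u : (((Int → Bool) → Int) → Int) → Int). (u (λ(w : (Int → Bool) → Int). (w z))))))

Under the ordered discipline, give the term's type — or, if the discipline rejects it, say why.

not well-typed under ordered — needs exchange: uses follow y, v, x, u, w, z
variable uses: x: 1×; z (λ-bound): 1×; v (λ-bound): 1×; y (λ-bound): 1×; u (λ-bound): 1×; w (λ-bound): 1×
left-to-right use order: y, v, x, u, w, z
typing: ✓ — (Int → Bool) → Int
across the five disciplines: ordered ✗ · linear ✓ · affine ✓ · relevant ✓ · unrestricted ✓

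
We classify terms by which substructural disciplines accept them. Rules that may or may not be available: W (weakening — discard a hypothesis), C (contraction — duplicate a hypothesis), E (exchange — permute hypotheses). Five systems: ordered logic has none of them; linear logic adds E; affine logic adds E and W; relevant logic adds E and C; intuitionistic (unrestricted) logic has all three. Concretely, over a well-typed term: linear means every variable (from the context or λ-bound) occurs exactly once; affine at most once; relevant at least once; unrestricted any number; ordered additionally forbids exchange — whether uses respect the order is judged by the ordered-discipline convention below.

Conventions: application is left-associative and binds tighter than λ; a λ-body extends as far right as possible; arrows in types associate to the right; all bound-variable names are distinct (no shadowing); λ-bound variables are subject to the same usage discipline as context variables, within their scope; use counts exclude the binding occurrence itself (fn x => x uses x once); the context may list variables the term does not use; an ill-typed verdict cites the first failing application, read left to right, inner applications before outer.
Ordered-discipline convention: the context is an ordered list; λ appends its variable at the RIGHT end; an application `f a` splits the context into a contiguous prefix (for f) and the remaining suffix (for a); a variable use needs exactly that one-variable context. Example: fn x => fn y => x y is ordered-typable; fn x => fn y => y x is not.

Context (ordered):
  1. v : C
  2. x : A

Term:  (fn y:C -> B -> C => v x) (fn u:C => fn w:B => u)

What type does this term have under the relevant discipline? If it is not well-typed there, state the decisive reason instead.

not well-typed under relevant — not simply typable
usage: v ×1, x ×1, y (λ-bound) ×0, u (λ-bound) ×1, w (λ-bound) ×0
left-to-right use order: v, x, u
typing: ill-typed: applying a non-function (C)
summary: ordered ✗ · linear ✗ · affine ✗ · relevant ✗ · unrestricted ✗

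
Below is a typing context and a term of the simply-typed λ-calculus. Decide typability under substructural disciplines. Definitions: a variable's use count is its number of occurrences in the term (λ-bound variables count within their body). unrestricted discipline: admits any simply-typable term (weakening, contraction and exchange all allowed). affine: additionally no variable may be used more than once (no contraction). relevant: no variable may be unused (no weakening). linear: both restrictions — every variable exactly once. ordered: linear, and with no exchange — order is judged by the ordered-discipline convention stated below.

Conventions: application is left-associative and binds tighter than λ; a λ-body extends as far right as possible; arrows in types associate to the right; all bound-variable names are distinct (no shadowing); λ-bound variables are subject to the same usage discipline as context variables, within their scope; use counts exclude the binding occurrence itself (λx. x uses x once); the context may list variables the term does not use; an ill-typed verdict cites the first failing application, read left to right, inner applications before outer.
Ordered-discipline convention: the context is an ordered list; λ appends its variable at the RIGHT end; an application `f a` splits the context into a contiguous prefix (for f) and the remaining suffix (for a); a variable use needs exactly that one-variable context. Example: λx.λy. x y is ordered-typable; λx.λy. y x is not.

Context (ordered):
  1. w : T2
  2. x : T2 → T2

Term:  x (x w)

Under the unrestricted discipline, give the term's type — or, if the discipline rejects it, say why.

term : T2
counts: w ×1, x ×2
uses in reading order: x, x, w
typing: the term checks, with type T2
all disciplines: ordered ✗; linear ✗; affine ✗; relevant ✓; unrestricted ✓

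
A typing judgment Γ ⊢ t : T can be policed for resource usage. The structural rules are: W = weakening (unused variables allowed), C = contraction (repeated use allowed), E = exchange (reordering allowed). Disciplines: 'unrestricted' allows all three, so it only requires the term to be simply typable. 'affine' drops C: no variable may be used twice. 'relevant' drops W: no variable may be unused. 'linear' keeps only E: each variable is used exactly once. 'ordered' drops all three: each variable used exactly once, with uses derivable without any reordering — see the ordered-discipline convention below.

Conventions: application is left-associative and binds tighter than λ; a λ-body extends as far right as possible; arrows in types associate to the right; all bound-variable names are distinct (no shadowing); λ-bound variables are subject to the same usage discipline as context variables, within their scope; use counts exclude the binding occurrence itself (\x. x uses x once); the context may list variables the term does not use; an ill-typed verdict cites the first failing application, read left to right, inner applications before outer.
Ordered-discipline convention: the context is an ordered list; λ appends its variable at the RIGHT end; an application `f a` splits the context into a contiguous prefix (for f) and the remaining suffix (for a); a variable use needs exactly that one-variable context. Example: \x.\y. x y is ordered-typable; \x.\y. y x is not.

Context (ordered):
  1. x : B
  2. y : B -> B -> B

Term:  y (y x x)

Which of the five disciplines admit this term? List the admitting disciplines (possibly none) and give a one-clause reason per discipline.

admitted in: relevant, unrestricted
variable uses: x=2; y=2
uses in reading order: y, y, x, x
typing: well-typed — term : B -> B
ordered: ✗, needs contraction — x ×2, y ×2
linear: ✗, needs contraction — x ×2, y ×2
affine: ✗, needs contraction — x ×2, y ×2
relevant: ✓, every one of x, y appears
unrestricted: ✓, typability at B -> B is all that's needed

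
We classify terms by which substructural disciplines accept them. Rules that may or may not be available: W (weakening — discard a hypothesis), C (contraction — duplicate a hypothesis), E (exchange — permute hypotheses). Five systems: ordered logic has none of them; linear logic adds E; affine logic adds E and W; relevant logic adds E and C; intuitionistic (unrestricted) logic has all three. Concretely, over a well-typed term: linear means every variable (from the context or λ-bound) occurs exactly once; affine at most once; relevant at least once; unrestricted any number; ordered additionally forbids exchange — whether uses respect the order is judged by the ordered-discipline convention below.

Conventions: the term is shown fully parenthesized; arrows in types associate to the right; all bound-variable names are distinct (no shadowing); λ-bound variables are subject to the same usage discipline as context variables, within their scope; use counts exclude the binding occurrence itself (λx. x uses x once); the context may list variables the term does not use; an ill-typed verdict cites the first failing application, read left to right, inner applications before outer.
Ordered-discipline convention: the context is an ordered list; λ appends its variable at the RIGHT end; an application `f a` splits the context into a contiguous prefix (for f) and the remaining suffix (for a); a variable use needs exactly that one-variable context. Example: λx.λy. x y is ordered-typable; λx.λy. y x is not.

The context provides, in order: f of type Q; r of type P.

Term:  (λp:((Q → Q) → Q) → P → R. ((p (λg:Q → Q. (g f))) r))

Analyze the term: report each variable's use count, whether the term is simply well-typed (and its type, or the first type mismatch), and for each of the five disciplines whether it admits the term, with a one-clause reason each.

variable uses: f: 1×; r: 1×; p (bound): 1×; g (bound): 1×
uses in reading order: p, g, f, r
typing: the term checks, with type (((Q → Q) → Q) → P → R) → R
ordered: ✗, no contiguous prefix/suffix split fits p, g, f, r
linear: ✓, single use per variable (f, r, p, g)
affine: ✓, f, r, p, g: no repeats, contraction unneeded
relevant: ✓, every one of f, r, p, g appears
unrestricted: ✓, typability at (((Q → Q) → Q) → P → R) → R is all that's needed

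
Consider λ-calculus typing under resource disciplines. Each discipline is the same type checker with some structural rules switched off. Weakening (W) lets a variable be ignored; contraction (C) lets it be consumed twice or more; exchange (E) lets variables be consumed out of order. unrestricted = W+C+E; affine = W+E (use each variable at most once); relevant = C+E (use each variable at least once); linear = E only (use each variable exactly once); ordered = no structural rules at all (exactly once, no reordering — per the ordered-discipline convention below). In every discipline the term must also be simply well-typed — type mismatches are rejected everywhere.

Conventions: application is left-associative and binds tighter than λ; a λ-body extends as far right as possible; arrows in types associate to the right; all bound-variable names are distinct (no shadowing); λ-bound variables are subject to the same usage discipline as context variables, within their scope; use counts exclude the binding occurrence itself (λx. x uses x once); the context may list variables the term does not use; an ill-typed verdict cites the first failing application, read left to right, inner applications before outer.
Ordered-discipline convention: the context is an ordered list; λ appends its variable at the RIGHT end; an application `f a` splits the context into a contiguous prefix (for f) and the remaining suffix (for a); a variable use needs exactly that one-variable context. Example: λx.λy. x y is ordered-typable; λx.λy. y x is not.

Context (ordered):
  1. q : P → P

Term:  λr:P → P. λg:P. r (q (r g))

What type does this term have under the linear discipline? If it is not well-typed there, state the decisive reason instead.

not well-typed under linear — r ×2 used more than once (contraction)
use counts: q: 1×, r (λ-bound): 2×, g (λ-bound): 1×
order of uses: r, q, r, g
typing: well-typed — term : (P → P) → P → P
per-discipline verdicts: ordered ✗ · linear ✗ · affine ✗ · relevant ✓ · unrestricted ✓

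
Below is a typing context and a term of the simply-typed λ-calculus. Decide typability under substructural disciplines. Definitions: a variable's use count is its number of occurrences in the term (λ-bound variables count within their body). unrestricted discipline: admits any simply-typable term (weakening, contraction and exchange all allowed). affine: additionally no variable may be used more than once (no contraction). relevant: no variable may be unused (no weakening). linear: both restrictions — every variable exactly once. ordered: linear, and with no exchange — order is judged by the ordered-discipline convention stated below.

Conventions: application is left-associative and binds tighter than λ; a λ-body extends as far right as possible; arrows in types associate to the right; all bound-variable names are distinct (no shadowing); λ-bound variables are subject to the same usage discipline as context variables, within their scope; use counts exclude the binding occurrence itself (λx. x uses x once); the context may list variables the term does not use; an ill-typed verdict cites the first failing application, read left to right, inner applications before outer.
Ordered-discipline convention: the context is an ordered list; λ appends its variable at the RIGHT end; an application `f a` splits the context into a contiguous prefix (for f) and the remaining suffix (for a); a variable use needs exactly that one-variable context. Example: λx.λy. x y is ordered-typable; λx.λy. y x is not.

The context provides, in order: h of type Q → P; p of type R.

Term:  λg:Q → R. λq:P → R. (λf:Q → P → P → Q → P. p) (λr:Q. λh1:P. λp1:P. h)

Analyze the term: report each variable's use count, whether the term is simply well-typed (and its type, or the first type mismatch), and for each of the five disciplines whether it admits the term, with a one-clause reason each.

counts: h: 1; p: 1; g [bound]: 0; q [bound]: 0; f [bound]: 0; r [bound]: 0; h1 [bound]: 0; p1 [bound]: 0
use order (left to right): p, h
typing: well-typed at (Q → R) → (P → R) → R
ordered ✗ (needs weakening: g, q, f, r, h1, p1 unused)
linear ✗ (needs weakening: g, q, f, r, h1, p1 unused)
affine ✓ (no duplicate uses among h, p, g, q, f, r, h1, p1)
relevant ✗ (needs weakening: g, q, f, r, h1, p1 unused)
unrestricted ✓ (simply typable at (Q → R) → (P → R) → R; W, C, E all held)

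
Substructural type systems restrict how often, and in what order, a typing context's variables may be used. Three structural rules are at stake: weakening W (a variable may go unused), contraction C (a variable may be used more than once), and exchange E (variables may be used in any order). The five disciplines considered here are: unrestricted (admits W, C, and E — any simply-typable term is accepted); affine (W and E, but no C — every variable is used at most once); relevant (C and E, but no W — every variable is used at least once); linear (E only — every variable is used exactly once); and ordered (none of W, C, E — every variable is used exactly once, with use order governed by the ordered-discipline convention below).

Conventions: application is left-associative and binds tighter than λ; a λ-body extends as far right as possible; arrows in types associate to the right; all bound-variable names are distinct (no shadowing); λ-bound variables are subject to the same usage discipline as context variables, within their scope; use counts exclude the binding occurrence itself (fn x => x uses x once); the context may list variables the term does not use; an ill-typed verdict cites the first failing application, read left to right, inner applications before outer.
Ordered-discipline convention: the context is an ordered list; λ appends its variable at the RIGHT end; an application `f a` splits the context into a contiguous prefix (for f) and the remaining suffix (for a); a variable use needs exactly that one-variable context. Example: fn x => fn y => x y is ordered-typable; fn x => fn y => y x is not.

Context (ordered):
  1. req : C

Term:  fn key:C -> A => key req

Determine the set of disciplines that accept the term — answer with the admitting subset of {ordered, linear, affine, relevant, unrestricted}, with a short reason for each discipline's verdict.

admitted in: linear, affine, relevant, unrestricted
use counts: req ×1; key (bound) ×1
uses in reading order: key, req
typing: well-typed — term : (C -> A) -> A
ordered: ✗ — needs exchange: uses follow key, req
linear: ✓ — each of req, key used exactly once
affine: ✓ — at most one use each (req, key)
relevant: ✓ — every one of req, key appears
unrestricted: ✓ — well-typed at (C -> A) -> A; no restrictions here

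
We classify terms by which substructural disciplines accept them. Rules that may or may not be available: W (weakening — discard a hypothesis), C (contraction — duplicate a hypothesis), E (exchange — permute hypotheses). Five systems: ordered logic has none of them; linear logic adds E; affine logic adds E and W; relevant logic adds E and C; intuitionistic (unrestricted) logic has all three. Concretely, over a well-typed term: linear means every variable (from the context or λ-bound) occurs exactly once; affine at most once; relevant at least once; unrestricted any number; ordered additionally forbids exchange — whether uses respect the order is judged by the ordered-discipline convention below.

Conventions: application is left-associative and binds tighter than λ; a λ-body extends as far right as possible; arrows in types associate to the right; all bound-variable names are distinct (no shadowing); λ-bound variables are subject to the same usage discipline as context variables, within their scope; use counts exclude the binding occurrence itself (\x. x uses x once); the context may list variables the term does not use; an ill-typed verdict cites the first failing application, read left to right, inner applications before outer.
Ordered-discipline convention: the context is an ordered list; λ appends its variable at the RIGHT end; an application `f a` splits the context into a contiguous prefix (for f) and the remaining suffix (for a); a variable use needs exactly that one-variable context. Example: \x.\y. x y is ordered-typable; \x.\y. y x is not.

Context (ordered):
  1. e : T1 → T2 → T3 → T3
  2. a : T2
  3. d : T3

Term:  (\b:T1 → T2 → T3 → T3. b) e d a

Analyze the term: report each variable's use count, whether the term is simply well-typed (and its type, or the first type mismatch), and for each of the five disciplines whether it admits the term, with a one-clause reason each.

counts: e: 1×, a: 1×, d: 1×, b [bound]: 1×
left-to-right use order: b, e, d, a
typing: ill-typed: argument of type T3 where T1 is required
ordered: ✗ — fails simple typing
linear: ✗ — a type mismatch blocks all five
affine: ✗ — the type mismatch rejects it
relevant: ✗ — not simply typable
unrestricted: ✗ — fails simple typing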